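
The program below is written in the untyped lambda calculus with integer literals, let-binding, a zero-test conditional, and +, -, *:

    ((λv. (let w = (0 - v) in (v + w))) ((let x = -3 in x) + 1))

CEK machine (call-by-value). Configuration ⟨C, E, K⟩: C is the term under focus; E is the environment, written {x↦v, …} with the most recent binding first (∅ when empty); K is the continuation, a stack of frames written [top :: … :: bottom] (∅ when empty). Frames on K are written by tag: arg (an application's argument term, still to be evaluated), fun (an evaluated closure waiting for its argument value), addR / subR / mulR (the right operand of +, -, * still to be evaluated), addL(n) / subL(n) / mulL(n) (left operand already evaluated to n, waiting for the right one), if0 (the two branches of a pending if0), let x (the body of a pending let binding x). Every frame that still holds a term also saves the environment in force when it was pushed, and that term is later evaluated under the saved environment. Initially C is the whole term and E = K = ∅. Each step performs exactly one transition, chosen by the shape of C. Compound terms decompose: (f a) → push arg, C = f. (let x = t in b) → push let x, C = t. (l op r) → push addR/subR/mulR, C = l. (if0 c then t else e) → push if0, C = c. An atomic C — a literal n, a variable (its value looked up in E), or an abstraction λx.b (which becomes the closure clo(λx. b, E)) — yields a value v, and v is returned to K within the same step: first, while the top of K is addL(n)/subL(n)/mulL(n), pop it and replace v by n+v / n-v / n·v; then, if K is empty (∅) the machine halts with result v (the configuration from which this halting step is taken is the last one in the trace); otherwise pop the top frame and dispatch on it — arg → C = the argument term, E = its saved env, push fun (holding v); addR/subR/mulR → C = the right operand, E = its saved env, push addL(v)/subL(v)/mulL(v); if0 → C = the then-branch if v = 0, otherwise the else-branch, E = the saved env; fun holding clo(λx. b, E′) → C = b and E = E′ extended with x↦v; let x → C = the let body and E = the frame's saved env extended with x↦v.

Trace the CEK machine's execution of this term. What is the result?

step 0: ⟨C=((λv. (let w = (0 - v) in (v + w))) ((let x = -3 in x) + 1)); E=∅; K=∅⟩
step 1: ⟨C=(λv. (let w = (0 - v) in (v + w))); E=∅; K=[arg]⟩
step 2: ⟨C=((let x = -3 in x) + 1); E=∅; K=[fun]⟩
step 3: ⟨C=(let x = -3 in x); E=∅; K=[addR :: fun]⟩
step 4: ⟨C=-3; E=∅; K=[let x :: addR :: fun]⟩
step 5: ⟨C=x; E={x↦-3}; K=[addR :: fun]⟩
step 6: ⟨C=1; E=∅; K=[addL(-3) :: fun]⟩
step 7: ⟨C=(let w = (0 - v) in (v + w)); E={v↦-2}; K=∅⟩
step 8: ⟨C=(0 - v); E={v↦-2}; K=[let w]⟩
step 9: ⟨C=0; E={v↦-2}; K=[subR :: let w]⟩
step 10: ⟨C=v; E={v↦-2}; K=[subL(0) :: let w]⟩
step 11: ⟨C=(v + w); E={w↦2, v↦-2}; K=∅⟩
step 12: ⟨C=v; E={w↦2, v↦-2}; K=[addR]⟩
step 13: ⟨C=w; E={w↦2, v↦-2}; K=[addL(-2)]⟩
→ final value 0

Answer: 0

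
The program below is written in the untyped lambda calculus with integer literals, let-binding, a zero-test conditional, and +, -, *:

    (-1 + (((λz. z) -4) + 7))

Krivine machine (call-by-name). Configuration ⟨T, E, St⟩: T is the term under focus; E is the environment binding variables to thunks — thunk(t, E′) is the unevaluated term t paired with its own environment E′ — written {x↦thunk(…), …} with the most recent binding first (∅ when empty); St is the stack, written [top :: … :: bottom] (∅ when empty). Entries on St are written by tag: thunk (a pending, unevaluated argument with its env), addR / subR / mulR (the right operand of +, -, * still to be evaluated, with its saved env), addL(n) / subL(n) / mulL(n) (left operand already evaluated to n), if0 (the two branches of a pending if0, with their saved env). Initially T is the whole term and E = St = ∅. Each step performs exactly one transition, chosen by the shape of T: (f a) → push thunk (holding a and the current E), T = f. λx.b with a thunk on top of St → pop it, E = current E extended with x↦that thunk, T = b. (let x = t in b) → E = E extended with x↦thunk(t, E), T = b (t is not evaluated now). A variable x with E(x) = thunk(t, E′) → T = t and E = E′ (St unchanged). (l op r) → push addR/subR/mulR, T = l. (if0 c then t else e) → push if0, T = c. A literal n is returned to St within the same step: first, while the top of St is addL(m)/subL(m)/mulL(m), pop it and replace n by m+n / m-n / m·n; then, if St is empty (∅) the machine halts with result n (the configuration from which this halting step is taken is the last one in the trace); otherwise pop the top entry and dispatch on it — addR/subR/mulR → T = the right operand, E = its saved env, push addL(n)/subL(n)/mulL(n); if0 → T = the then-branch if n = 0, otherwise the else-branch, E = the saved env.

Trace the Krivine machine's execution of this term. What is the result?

Answer: 2

Machine steps:
0. [T=(-1 + (((λz. z) -4) + 7)) | E=∅ | St=∅]
1. [T=-1 | E=∅ | St=[addR]]
2. [T=(((λz. z) -4) + 7) | E=∅ | St=[addL(-1)]]
3. [T=((λz. z) -4) | E=∅ | St=[addR :: addL(-1)]]
4. [T=(λz. z) | E=∅ | St=[thunk :: addR :: addL(-1)]]
5. [T=z | E={z↦thunk(-4, ∅)} | St=[addR :: addL(-1)]]
6. [T=-4 | E=∅ | St=[addR :: addL(-1)]]
7. [T=7 | E=∅ | St=[addL(-4) :: addL(-1)]]
→ final value 2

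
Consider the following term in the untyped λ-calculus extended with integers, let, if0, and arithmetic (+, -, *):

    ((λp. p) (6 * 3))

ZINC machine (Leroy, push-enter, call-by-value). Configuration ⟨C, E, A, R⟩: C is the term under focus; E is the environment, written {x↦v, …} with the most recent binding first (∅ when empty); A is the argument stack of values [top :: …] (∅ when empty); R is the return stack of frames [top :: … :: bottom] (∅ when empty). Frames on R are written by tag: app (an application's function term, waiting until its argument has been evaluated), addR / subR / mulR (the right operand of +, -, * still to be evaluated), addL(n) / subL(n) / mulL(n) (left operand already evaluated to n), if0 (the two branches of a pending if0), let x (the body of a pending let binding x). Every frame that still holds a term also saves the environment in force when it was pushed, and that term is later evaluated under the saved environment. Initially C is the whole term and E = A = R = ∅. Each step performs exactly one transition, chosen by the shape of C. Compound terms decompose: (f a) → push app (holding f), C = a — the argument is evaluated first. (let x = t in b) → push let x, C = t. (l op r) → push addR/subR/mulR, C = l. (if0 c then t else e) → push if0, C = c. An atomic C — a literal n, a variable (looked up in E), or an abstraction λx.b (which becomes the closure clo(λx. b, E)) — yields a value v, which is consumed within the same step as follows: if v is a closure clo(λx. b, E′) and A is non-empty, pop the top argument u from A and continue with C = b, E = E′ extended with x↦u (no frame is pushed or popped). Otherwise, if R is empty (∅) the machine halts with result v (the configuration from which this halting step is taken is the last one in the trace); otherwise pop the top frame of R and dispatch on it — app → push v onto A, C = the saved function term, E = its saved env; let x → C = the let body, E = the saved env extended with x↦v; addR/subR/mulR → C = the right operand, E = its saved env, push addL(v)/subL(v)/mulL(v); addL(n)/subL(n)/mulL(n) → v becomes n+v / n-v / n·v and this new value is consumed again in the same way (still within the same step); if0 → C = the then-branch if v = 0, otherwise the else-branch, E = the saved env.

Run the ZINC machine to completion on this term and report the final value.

0. [C=((λp. p) (6 * 3)) | E=∅ | A=∅ | R=∅]
1. [C=(6 * 3) | E=∅ | A=∅ | R=[app]]
2. [C=6 | E=∅ | A=∅ | R=[mulR :: app]]
3. [C=3 | E=∅ | A=∅ | R=[mulL(6) :: app]]
4. [C=(λp. p) | E=∅ | A=[18] | R=∅]
5. [C=p | E={p↦18} | A=∅ | R=∅]
→ final value 18

Answer: 18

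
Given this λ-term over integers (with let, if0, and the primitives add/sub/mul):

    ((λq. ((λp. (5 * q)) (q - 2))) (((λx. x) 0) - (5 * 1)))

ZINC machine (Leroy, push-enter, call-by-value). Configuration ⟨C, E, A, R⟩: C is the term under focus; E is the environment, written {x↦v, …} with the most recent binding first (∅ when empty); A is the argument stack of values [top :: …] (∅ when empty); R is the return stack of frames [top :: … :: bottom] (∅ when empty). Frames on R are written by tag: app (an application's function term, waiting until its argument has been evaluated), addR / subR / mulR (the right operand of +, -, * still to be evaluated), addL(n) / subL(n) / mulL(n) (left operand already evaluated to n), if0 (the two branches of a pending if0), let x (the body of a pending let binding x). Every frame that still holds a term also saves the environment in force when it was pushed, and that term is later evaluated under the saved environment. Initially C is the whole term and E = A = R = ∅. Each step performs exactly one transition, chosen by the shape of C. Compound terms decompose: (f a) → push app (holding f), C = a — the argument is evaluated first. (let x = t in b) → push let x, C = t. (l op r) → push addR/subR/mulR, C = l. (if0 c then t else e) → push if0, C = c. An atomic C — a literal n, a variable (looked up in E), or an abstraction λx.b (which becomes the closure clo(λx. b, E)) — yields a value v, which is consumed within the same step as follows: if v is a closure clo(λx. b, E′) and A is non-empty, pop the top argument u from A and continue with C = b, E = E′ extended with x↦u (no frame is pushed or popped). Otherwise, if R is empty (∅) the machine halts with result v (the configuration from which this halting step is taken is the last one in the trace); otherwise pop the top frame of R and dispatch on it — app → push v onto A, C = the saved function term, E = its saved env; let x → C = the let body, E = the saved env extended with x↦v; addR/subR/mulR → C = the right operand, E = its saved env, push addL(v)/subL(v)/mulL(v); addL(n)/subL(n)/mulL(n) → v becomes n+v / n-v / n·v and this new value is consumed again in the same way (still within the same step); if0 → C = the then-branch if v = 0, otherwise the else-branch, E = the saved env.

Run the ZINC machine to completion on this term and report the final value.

[0] [C=((λq. ((λp. (5 * q)) (q - 2))) (((λx. x) 0) - (5 * 1))) | E=∅ | A=∅ | R=∅]
[1] [C=(((λx. x) 0) - (5 * 1)) | E=∅ | A=∅ | R=[app]]
[2] [C=((λx. x) 0) | E=∅ | A=∅ | R=[subR :: app]]
[3] [C=0 | E=∅ | A=∅ | R=[app :: subR :: app]]
[4] [C=(λx. x) | E=∅ | A=[0] | R=[subR :: app]]
[5] [C=x | E={x↦0} | A=∅ | R=[subR :: app]]
[6] [C=(5 * 1) | E=∅ | A=∅ | R=[subL(0) :: app]]
[7] [C=5 | E=∅ | A=∅ | R=[mulR :: subL(0) :: app]]
[8] [C=1 | E=∅ | A=∅ | R=[mulL(5) :: subL(0) :: app]]
[9] [C=(λq. ((λp. (5 * q)) (q - 2))) | E=∅ | A=[-5] | R=∅]
[10] [C=((λp. (5 * q)) (q - 2)) | E={q↦-5} | A=∅ | R=∅]
[11] [C=(q - 2) | E={q↦-5} | A=∅ | R=[app]]
[12] [C=q | E={q↦-5} | A=∅ | R=[subR :: app]]
[13] [C=2 | E={q↦-5} | A=∅ | R=[subL(-5) :: app]]
[14] [C=(λp. (5 * q)) | E={q↦-5} | A=[-7] | R=∅]
[15] [C=(5 * q) | E={p↦-7, q↦-5} | A=∅ | R=∅]
[16] [C=5 | E={p↦-7, q↦-5} | A=∅ | R=[mulR]]
[17] [C=q | E={p↦-7, q↦-5} | A=∅ | R=[mulL(5)]]
→ final value -25

Answer: -25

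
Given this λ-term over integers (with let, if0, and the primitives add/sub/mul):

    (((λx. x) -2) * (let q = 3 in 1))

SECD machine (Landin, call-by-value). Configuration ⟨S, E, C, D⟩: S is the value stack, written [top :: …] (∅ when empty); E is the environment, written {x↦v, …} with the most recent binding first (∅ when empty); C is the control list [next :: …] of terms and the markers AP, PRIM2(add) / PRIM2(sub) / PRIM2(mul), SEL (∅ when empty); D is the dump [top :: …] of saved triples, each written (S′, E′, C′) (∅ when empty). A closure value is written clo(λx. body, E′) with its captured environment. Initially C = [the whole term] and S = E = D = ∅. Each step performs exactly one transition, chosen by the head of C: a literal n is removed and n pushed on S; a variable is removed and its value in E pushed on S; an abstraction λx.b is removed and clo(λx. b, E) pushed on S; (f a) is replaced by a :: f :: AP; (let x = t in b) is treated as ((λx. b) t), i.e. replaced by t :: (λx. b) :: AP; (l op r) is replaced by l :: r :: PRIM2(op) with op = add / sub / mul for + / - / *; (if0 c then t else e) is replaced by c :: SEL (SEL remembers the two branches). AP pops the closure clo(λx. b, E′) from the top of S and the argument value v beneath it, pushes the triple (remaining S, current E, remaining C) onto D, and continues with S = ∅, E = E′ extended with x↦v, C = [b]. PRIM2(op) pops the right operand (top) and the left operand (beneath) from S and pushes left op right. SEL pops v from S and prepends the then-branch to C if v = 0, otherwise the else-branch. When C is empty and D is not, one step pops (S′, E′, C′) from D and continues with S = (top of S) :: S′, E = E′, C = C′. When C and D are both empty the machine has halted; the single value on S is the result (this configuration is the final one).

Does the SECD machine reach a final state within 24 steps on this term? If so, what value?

Answer: -2

Execution trace:
step 0: ⟨S=∅; E=∅; C=[(((λx. x) -2) * (let q = 3 in 1))]; D=∅⟩
step 1: ⟨S=∅; E=∅; C=[((λx. x) -2) :: (let q = 3 in 1) :: PRIM2(mul)]; D=∅⟩
step 2: ⟨S=∅; E=∅; C=[-2 :: (λx. x) :: AP :: (let q = 3 in 1) :: PRIM2(mul)]; D=∅⟩
step 3: ⟨S=[-2]; E=∅; C=[(λx. x) :: AP :: (let q = 3 in 1) :: PRIM2(mul)]; D=∅⟩
step 4: ⟨S=[clo(λx. x, ∅) :: -2]; E=∅; C=[AP :: (let q = 3 in 1) :: PRIM2(mul)]; D=∅⟩
step 5: ⟨S=∅; E={x↦-2}; C=[x]; D=[(∅, ∅, [(let q = 3 in 1) :: PRIM2(mul)])]⟩
step 6: ⟨S=[-2]; E={x↦-2}; C=∅; D=[(∅, ∅, [(let q = 3 in 1) :: PRIM2(mul)])]⟩
step 7: ⟨S=[-2]; E=∅; C=[(let q = 3 in 1) :: PRIM2(mul)]; D=∅⟩
step 8: ⟨S=[-2]; E=∅; C=[3 :: (λq. 1) :: AP :: PRIM2(mul)]; D=∅⟩
step 9: ⟨S=[3 :: -2]; E=∅; C=[(λq. 1) :: AP :: PRIM2(mul)]; D=∅⟩
step 10: ⟨S=[clo(λq. 1, ∅) :: 3 :: -2]; E=∅; C=[AP :: PRIM2(mul)]; D=∅⟩
step 11: ⟨S=∅; E={q↦3}; C=[1]; D=[([-2], ∅, [PRIM2(mul)])]⟩
step 12: ⟨S=[1]; E={q↦3}; C=∅; D=[([-2], ∅, [PRIM2(mul)])]⟩
step 13: ⟨S=[1 :: -2]; E=∅; C=[PRIM2(mul)]; D=∅⟩
step 14: ⟨S=[-2]; E=∅; C=∅; D=∅⟩
→ final value -2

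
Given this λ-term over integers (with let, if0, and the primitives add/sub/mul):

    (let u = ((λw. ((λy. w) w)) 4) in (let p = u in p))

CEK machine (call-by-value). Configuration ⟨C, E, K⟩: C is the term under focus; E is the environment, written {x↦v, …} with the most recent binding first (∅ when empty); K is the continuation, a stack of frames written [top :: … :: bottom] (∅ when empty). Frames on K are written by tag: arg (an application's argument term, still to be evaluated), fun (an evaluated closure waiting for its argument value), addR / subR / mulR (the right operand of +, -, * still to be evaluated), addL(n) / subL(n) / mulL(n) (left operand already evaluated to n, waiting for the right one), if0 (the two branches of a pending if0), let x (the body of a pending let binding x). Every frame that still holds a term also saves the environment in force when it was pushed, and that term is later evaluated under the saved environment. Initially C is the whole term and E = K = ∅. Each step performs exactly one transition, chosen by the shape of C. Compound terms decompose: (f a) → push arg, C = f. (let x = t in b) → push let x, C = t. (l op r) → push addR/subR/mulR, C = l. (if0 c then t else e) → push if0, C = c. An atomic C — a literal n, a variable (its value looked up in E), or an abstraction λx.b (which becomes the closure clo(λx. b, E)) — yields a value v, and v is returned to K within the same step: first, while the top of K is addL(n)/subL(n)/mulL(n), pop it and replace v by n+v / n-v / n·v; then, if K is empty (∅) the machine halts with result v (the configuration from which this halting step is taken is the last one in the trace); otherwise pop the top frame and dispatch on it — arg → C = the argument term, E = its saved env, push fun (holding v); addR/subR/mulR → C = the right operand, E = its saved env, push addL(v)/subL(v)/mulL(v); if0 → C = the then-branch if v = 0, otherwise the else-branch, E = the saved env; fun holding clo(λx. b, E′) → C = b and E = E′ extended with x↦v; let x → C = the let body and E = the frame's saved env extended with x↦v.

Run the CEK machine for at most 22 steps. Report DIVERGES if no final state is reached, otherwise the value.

step 0: <C=(let u = ((λw. ((λy. w) w)) 4) in (let p = u in p)), E=∅, K=∅>
step 1: <C=((λw. ((λy. w) w)) 4), E=∅, K=[let u]>
step 2: <C=(λw. ((λy. w) w)), E=∅, K=[arg :: let u]>
step 3: <C=4, E=∅, K=[fun :: let u]>
step 4: <C=((λy. w) w), E={w↦4}, K=[let u]>
step 5: <C=(λy. w), E={w↦4}, K=[arg :: let u]>
step 6: <C=w, E={w↦4}, K=[fun :: let u]>
step 7: <C=w, E={y↦4, w↦4}, K=[let u]>
step 8: <C=(let p = u in p), E={u↦4}, K=∅>
step 9: <C=u, E={u↦4}, K=[let p]>
step 10: <C=p, E={p↦4, u↦4}, K=∅>
→ final value 4

Answer: 4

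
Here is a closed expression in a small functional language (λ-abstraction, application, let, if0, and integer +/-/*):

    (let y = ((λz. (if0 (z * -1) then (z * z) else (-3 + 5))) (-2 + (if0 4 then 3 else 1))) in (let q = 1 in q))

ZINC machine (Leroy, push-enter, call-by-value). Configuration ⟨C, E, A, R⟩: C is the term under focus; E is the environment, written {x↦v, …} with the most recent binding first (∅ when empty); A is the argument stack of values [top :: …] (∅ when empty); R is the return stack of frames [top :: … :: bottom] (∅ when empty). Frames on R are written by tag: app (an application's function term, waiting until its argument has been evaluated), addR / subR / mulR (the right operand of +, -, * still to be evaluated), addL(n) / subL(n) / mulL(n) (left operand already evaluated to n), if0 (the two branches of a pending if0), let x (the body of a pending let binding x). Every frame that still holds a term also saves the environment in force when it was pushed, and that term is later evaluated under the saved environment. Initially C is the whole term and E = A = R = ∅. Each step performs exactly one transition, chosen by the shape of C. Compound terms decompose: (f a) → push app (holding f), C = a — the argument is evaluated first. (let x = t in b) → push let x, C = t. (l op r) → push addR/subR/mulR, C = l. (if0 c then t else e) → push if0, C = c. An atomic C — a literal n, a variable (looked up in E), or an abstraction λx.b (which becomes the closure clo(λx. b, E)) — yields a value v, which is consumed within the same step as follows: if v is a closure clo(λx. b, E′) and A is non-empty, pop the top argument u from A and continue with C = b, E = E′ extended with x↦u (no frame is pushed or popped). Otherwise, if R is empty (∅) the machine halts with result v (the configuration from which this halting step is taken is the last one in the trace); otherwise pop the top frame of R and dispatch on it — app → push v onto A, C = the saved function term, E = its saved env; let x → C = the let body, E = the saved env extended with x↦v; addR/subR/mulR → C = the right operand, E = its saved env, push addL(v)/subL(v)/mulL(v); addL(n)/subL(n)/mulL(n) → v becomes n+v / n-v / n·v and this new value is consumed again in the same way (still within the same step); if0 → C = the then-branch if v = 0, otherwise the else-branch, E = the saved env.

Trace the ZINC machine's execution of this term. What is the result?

Answer: 1

Derivation:
step 0: [C=(let y = ((λz. (if0 (z * -1) then (z * z) else (-3 + 5))) (-2 + (if0 4 then 3 else 1))) in (let q = 1 in q)) | E=∅ | A=∅ | R=∅]
step 1: [C=((λz. (if0 (z * -1) then (z * z) else (-3 + 5))) (-2 + (if0 4 then 3 else 1))) | E=∅ | A=∅ | R=[let y]]
step 2: [C=(-2 + (if0 4 then 3 else 1)) | E=∅ | A=∅ | R=[app :: let y]]
step 3: [C=-2 | E=∅ | A=∅ | R=[addR :: app :: let y]]
step 4: [C=(if0 4 then 3 else 1) | E=∅ | A=∅ | R=[addL(-2) :: app :: let y]]
step 5: [C=4 | E=∅ | A=∅ | R=[if0 :: addL(-2) :: app :: let y]]
step 6: [C=1 | E=∅ | A=∅ | R=[addL(-2) :: app :: let y]]
step 7: [C=(λz. (if0 (z * -1) then (z * z) else (-3 + 5))) | E=∅ | A=[-1] | R=[let y]]
step 8: [C=(if0 (z * -1) then (z * z) else (-3 + 5)) | E={z↦-1} | A=∅ | R=[let y]]
step 9: [C=(z * -1) | E={z↦-1} | A=∅ | R=[if0 :: let y]]
step 10: [C=z | E={z↦-1} | A=∅ | R=[mulR :: if0 :: let y]]
step 11: [C=-1 | E={z↦-1} | A=∅ | R=[mulL(-1) :: if0 :: let y]]
step 12: [C=(-3 + 5) | E={z↦-1} | A=∅ | R=[let y]]
step 13: [C=-3 | E={z↦-1} | A=∅ | R=[addR :: let y]]
step 14: [C=5 | E={z↦-1} | A=∅ | R=[addL(-3) :: let y]]
step 15: [C=(let q = 1 in q) | E={y↦2} | A=∅ | R=∅]
step 16: [C=1 | E={y↦2} | A=∅ | R=[let q]]
step 17: [C=q | E={q↦1, y↦2} | A=∅ | R=∅]
→ final value 1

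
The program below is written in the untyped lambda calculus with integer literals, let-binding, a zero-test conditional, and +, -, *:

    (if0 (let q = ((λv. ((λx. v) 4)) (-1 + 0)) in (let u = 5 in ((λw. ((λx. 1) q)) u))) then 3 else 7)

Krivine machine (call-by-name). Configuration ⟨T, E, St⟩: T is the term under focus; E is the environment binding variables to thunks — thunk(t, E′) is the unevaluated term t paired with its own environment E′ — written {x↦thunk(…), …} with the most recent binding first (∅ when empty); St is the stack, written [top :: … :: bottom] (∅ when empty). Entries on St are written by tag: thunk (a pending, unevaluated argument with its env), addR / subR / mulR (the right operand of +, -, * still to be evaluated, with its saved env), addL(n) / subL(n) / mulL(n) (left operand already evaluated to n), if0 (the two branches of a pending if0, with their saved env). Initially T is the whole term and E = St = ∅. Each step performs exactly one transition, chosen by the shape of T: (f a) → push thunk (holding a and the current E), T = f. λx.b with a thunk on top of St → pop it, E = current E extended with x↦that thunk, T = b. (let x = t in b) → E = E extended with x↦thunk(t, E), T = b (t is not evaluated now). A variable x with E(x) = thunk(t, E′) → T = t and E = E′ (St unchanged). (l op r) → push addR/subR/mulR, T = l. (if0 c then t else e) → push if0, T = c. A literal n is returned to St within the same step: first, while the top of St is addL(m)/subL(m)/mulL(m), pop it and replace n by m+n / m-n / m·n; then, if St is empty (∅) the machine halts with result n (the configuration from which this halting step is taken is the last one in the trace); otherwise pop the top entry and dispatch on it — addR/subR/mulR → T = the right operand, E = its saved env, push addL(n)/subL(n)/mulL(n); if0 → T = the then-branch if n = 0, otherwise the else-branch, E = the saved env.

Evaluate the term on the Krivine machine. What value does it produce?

Answer: 7

Execution trace:
0. ⟨T=(if0 (let q = ((λv. ((λx. v) 4)) (-1 + 0)) in (let u = 5 in ((λw. ((λx. 1) q)) u))) then 3 else 7); E=∅; St=∅⟩
1. ⟨T=(let q = ((λv. ((λx. v) 4)) (-1 + 0)) in (let u = 5 in ((λw. ((λx. 1) q)) u))); E=∅; St=[if0]⟩
2. ⟨T=(let u = 5 in ((λw. ((λx. 1) q)) u)); E={q↦thunk(((λv. ((λx. v) 4)) (-1 + 0)), ∅)}; St=[if0]⟩
3. ⟨T=((λw. ((λx. 1) q)) u); E={u↦thunk(5, {q↦thunk(((λv. ((λx. v) 4)) (-1 + 0)), ∅)}), q↦thunk(((λv. ((λx. v) 4)) (-1 + 0)), ∅)}; St=[if0]⟩
4. ⟨T=(λw. ((λx. 1) q)); E={u↦thunk(5, {q↦thunk(((λv. ((λx. v) 4)) (-1 + 0)), ∅)}), q↦thunk(((λv. ((λx. v) 4)) (-1 + 0)), ∅)}; St=[thunk :: if0]⟩
5. ⟨T=((λx. 1) q); E={w↦thunk(u, {u↦thunk(5, {q↦thunk(((λv. ((λx. v) 4)) (-1 + 0)), ∅)}), q↦thunk(((λv. ((λx. v) 4)) (-1 + 0)), ∅)}), u↦thunk(5, {q↦thunk(((λv. ((λx. v) 4)) (-1 + 0)), ∅)}), q↦thunk(((λv. ((λx. v) 4)) (-1 + 0)), ∅)}; St=[if0]⟩
6. ⟨T=(λx. 1); E={w↦thunk(u, {u↦thunk(5, {q↦thunk(((λv. ((λx. v) 4)) (-1 + 0)), ∅)}), q↦thunk(((λv. ((λx. v) 4)) (-1 + 0)), ∅)}), u↦thunk(5, {q↦thunk(((λv. ((λx. v) 4)) (-1 + 0)), ∅)}), q↦thunk(((λv. ((λx. v) 4)) (-1 + 0)), ∅)}; St=[thunk :: if0]⟩
7. ⟨T=1; E={x↦thunk(q, {w↦thunk(u, {u↦thunk(5, {q↦thunk(((λv. ((λx. v) 4)) (-1 + 0)), ∅)}), q↦thunk(((λv. ((λx. v) 4)) (-1 + 0)), ∅)}), u↦thunk(5, {q↦thunk(((λv. ((λx. v) 4)) (-1 + 0)), ∅)}), q↦thunk(((λv. ((λx. v) 4)) (-1 + 0)), ∅)}), w↦thunk(u, {u↦thunk(5, {q↦thunk(((λv. ((λx. v) 4)) (-1 + 0)), ∅)}), q↦thunk(((λv. ((λx. v) 4)) (-1 + 0)), ∅)}), u↦thunk(5, {q↦thunk(((λv. ((λx. v) 4)) (-1 + 0)), ∅)}), q↦thunk(((λv. ((λx. v) 4)) (-1 + 0)), ∅)}; St=[if0]⟩
8. ⟨T=7; E=∅; St=∅⟩
→ final value 7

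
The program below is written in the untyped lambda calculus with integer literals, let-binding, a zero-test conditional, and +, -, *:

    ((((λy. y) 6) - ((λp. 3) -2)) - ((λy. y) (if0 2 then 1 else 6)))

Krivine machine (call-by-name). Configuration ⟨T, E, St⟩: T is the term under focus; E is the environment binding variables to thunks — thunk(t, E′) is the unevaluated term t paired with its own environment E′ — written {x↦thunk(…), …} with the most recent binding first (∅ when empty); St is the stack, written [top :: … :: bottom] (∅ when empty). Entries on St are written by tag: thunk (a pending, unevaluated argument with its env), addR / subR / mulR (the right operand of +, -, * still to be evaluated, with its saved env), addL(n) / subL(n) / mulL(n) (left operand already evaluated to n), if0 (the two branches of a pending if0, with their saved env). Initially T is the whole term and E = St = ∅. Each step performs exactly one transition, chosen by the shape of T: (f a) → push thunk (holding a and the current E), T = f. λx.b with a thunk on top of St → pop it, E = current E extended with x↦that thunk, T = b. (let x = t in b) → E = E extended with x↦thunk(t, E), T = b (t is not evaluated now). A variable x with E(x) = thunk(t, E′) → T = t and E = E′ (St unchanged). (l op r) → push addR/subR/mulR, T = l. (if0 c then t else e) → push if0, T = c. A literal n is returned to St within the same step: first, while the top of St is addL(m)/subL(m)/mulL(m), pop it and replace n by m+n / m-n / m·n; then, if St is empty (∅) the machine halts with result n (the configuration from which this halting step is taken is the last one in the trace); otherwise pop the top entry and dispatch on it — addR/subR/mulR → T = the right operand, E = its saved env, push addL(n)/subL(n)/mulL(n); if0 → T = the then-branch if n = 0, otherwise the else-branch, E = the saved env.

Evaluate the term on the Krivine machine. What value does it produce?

Answer: -3

Execution trace:
0. <T=((((λy. y) 6) - ((λp. 3) -2)) - ((λy. y) (if0 2 then 1 else 6))), E=∅, St=∅>
1. <T=(((λy. y) 6) - ((λp. 3) -2)), E=∅, St=[subR]>
2. <T=((λy. y) 6), E=∅, St=[subR :: subR]>
3. <T=(λy. y), E=∅, St=[thunk :: subR :: subR]>
4. <T=y, E={y↦thunk(6, ∅)}, St=[subR :: subR]>
5. <T=6, E=∅, St=[subR :: subR]>
6. <T=((λp. 3) -2), E=∅, St=[subL(6) :: subR]>
7. <T=(λp. 3), E=∅, St=[thunk :: subL(6) :: subR]>
8. <T=3, E={p↦thunk(-2, ∅)}, St=[subL(6) :: subR]>
9. <T=((λy. y) (if0 2 then 1 else 6)), E=∅, St=[subL(3)]>
10. <T=(λy. y), E=∅, St=[thunk :: subL(3)]>
11. <T=y, E={y↦thunk((if0 2 then 1 else 6), ∅)}, St=[subL(3)]>
12. <T=(if0 2 then 1 else 6), E=∅, St=[subL(3)]>
13. <T=2, E=∅, St=[if0 :: subL(3)]>
14. <T=6, E=∅, St=[subL(3)]>
→ final value -3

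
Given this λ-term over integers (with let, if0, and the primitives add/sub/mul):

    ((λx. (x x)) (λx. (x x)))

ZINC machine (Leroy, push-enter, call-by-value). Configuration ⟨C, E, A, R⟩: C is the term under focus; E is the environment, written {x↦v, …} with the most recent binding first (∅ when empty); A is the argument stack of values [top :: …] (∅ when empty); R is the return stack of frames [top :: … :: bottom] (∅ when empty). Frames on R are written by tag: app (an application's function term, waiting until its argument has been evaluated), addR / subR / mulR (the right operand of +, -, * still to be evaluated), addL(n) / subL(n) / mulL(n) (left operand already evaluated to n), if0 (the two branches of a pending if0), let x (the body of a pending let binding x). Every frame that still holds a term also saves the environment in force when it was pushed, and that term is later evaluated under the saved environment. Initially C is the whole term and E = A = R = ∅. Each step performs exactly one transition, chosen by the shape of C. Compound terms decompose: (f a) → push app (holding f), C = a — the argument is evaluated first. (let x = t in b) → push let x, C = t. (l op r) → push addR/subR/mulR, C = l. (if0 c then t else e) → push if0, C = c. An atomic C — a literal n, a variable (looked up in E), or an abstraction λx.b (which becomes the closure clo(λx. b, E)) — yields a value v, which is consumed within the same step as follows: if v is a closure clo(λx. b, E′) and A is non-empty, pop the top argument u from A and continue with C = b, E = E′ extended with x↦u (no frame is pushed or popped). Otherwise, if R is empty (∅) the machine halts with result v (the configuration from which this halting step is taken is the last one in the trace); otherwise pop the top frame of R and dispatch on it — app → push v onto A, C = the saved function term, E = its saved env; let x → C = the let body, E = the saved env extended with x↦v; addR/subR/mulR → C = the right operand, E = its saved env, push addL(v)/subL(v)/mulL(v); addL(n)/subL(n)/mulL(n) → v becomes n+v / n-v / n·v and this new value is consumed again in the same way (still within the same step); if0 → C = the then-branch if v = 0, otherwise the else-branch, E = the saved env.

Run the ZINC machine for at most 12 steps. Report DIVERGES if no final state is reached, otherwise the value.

Answer: DIVERGES (no final state within 12 steps)

Derivation:
t=0: <C=((λx. (x x)) (λx. (x x))), E=∅, A=∅, R=∅>
t=1: <C=(λx. (x x)), E=∅, A=∅, R=[app]>
t=2: <C=(λx. (x x)), E=∅, A=[clo(λx. (x x), ∅)], R=∅>
t=3: <C=(x x), E={x↦clo(λx. (x x), ∅)}, A=∅, R=∅>
t=4: <C=x, E={x↦clo(λx. (x x), ∅)}, A=∅, R=[app]>
t=5: <C=x, E={x↦clo(λx. (x x), ∅)}, A=[clo(λx. (x x), ∅)], R=∅>
… configuration repeats with period 3 (steps 3–5 recur indefinitely) …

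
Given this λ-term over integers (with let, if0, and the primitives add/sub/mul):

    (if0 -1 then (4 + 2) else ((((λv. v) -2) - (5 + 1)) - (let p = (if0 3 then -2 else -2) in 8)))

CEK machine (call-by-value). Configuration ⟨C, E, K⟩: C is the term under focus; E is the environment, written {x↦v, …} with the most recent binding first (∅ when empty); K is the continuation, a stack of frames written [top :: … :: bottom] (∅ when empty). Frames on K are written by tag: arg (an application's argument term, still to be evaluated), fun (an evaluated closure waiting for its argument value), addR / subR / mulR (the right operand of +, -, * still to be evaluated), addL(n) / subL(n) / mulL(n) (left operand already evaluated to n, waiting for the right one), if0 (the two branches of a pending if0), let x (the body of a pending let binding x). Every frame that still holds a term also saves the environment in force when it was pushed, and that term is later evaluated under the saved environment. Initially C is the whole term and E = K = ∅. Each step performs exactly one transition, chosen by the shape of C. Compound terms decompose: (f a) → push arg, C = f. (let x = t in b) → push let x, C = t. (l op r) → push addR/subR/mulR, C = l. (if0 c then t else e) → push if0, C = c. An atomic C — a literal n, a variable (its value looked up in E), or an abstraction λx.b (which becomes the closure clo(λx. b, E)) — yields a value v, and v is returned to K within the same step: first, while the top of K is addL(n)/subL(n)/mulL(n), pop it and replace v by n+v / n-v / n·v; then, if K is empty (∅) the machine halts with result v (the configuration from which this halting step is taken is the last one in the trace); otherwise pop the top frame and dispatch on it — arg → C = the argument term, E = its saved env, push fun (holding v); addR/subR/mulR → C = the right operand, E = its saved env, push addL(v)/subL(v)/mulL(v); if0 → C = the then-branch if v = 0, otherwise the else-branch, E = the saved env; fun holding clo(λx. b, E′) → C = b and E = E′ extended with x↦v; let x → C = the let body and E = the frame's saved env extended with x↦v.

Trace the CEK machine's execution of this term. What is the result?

Answer: -16

Machine steps:
t=0: ⟨C=(if0 -1 then (4 + 2) else ((((λv. v) -2) - (5 + 1)) - (let p = (if0 3 then -2 else -2) in 8))); E=∅; K=∅⟩
t=1: ⟨C=-1; E=∅; K=[if0]⟩
t=2: ⟨C=((((λv. v) -2) - (5 + 1)) - (let p = (if0 3 then -2 else -2) in 8)); E=∅; K=∅⟩
t=3: ⟨C=(((λv. v) -2) - (5 + 1)); E=∅; K=[subR]⟩
t=4: ⟨C=((λv. v) -2); E=∅; K=[subR :: subR]⟩
t=5: ⟨C=(λv. v); E=∅; K=[arg :: subR :: subR]⟩
t=6: ⟨C=-2; E=∅; K=[fun :: subR :: subR]⟩
t=7: ⟨C=v; E={v↦-2}; K=[subR :: subR]⟩
t=8: ⟨C=(5 + 1); E=∅; K=[subL(-2) :: subR]⟩
t=9: ⟨C=5; E=∅; K=[addR :: subL(-2) :: subR]⟩
t=10: ⟨C=1; E=∅; K=[addL(5) :: subL(-2) :: subR]⟩
t=11: ⟨C=(let p = (if0 3 then -2 else -2) in 8); E=∅; K=[subL(-8)]⟩
t=12: ⟨C=(if0 3 then -2 else -2); E=∅; K=[let p :: subL(-8)]⟩
t=13: ⟨C=3; E=∅; K=[if0 :: let p :: subL(-8)]⟩
t=14: ⟨C=-2; E=∅; K=[let p :: subL(-8)]⟩
t=15: ⟨C=8; E={p↦-2}; K=[subL(-8)]⟩
→ final value -16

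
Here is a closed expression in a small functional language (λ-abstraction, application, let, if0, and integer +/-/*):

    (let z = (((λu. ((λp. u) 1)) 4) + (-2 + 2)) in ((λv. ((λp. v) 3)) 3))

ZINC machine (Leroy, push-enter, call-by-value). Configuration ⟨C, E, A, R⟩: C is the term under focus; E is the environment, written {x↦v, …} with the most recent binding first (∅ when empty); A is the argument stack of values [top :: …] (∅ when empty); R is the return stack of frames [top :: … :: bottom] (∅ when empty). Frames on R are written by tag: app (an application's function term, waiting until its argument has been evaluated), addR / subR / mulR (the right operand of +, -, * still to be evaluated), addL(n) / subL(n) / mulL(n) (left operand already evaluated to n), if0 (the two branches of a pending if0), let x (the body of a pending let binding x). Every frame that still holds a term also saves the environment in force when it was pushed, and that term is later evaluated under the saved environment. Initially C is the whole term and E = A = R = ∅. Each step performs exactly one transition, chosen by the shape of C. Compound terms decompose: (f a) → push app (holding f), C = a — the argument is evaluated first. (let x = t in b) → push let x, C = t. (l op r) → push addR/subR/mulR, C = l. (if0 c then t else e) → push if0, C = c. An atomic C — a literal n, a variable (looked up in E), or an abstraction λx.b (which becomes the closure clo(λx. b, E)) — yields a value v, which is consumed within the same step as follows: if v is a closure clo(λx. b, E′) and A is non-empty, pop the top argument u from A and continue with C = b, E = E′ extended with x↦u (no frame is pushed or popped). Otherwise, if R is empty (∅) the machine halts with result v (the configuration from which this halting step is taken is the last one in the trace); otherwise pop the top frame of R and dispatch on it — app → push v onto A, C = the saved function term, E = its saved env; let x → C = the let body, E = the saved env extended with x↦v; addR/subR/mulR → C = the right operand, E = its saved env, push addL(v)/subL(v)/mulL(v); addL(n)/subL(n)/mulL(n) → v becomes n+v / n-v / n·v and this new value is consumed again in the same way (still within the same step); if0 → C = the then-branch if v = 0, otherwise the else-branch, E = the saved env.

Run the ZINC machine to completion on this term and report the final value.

t=0: ⟨C=(let z = (((λu. ((λp. u) 1)) 4) + (-2 + 2)) in ((λv. ((λp. v) 3)) 3)); E=∅; A=∅; R=∅⟩
t=1: ⟨C=(((λu. ((λp. u) 1)) 4) + (-2 + 2)); E=∅; A=∅; R=[let z]⟩
t=2: ⟨C=((λu. ((λp. u) 1)) 4); E=∅; A=∅; R=[addR :: let z]⟩
t=3: ⟨C=4; E=∅; A=∅; R=[app :: addR :: let z]⟩
t=4: ⟨C=(λu. ((λp. u) 1)); E=∅; A=[4]; R=[addR :: let z]⟩
t=5: ⟨C=((λp. u) 1); E={u↦4}; A=∅; R=[addR :: let z]⟩
t=6: ⟨C=1; E={u↦4}; A=∅; R=[app :: addR :: let z]⟩
t=7: ⟨C=(λp. u); E={u↦4}; A=[1]; R=[addR :: let z]⟩
t=8: ⟨C=u; E={p↦1, u↦4}; A=∅; R=[addR :: let z]⟩
t=9: ⟨C=(-2 + 2); E=∅; A=∅; R=[addL(4) :: let z]⟩
t=10: ⟨C=-2; E=∅; A=∅; R=[addR :: addL(4) :: let z]⟩
t=11: ⟨C=2; E=∅; A=∅; R=[addL(-2) :: addL(4) :: let z]⟩
t=12: ⟨C=((λv. ((λp. v) 3)) 3); E={z↦4}; A=∅; R=∅⟩
t=13: ⟨C=3; E={z↦4}; A=∅; R=[app]⟩
t=14: ⟨C=(λv. ((λp. v) 3)); E={z↦4}; A=[3]; R=∅⟩
t=15: ⟨C=((λp. v) 3); E={v↦3, z↦4}; A=∅; R=∅⟩
t=16: ⟨C=3; E={v↦3, z↦4}; A=∅; R=[app]⟩
t=17: ⟨C=(λp. v); E={v↦3, z↦4}; A=[3]; R=∅⟩
t=18: ⟨C=v; E={p↦3, v↦3, z↦4}; A=∅; R=∅⟩
→ final value 3

Answer: 3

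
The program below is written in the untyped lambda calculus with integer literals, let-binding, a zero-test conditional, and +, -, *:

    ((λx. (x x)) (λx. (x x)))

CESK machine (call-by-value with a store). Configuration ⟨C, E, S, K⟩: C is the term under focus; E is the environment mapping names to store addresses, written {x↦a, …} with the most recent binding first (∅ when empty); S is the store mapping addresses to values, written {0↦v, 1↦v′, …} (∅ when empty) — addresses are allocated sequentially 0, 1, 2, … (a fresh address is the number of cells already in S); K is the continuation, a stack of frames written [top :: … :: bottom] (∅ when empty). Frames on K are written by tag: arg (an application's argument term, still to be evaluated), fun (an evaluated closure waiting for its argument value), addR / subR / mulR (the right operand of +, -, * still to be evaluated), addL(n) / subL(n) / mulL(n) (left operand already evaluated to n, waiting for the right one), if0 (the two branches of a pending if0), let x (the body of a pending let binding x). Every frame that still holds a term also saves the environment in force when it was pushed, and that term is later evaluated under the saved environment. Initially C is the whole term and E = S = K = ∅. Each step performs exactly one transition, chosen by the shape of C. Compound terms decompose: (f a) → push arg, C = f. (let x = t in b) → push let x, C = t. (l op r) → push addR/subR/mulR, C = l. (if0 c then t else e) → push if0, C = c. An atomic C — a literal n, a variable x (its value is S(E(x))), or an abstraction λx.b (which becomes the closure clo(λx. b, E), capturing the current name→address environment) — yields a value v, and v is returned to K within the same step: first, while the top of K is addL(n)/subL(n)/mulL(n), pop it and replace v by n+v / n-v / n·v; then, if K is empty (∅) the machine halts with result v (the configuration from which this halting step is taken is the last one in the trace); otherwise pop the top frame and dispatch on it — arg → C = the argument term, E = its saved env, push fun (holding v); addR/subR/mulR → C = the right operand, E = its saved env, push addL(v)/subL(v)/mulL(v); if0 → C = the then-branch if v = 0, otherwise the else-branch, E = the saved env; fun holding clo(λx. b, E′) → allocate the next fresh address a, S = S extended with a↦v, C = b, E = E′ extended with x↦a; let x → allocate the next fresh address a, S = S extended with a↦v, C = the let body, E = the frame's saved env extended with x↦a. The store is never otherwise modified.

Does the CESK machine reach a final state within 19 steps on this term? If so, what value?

step 0: ⟨C=((λx. (x x)) (λx. (x x))); E=∅; S=∅; K=∅⟩
step 1: ⟨C=(λx. (x x)); E=∅; S=∅; K=[arg]⟩
step 2: ⟨C=(λx. (x x)); E=∅; S=∅; K=[fun]⟩
step 3: ⟨C=(x x); E={x↦0}; S={0↦clo(λx. (x x), ∅)}; K=∅⟩
step 4: ⟨C=x; E={x↦0}; S={0↦clo(λx. (x x), ∅)}; K=[arg]⟩
step 5: ⟨C=x; E={x↦0}; S={0↦clo(λx. (x x), ∅)}; K=[fun]⟩
step 6: ⟨C=(x x); E={x↦1}; S={0↦clo(λx. (x x), ∅), 1↦clo(λx. (x x), ∅)}; K=∅⟩
step 7: ⟨C=x; E={x↦1}; S={0↦clo(λx. (x x), ∅), 1↦clo(λx. (x x), ∅)}; K=[arg]⟩
step 8: ⟨C=x; E={x↦1}; S={0↦clo(λx. (x x), ∅), 1↦clo(λx. (x x), ∅)}; K=[fun]⟩
step 9: ⟨C=(x x); E={x↦2}; S={0↦clo(λx. (x x), ∅), 1↦clo(λx. (x x), ∅), 2↦clo(λx. (x x), ∅)}; K=∅⟩
step 10: ⟨C=x; E={x↦2}; S={0↦clo(λx. (x x), ∅), 1↦clo(λx. (x x), ∅), 2↦clo(λx. (x x), ∅)}; K=[arg]⟩
step 11: ⟨C=x; E={x↦2}; S={0↦clo(λx. (x x), ∅), 1↦clo(λx. (x x), ∅), 2↦clo(λx. (x x), ∅)}; K=[fun]⟩
step 12: ⟨C=(x x); E={x↦3}; S={0↦clo(λx. (x x), ∅), 1↦clo(λx. (x x), ∅), 2↦clo(λx. (x x), ∅), 3↦clo(λx. (x x), ∅)}; K=∅⟩
step 13: ⟨C=x; E={x↦3}; S={0↦clo(λx. (x x), ∅), 1↦clo(λx. (x x), ∅), 2↦clo(λx. (x x), ∅), 3↦clo(λx. (x x), ∅)}; K=[arg]⟩
step 14: ⟨C=x; E={x↦3}; S={0↦clo(λx. (x x), ∅), 1↦clo(λx. (x x), ∅), 2↦clo(λx. (x x), ∅), 3↦clo(λx. (x x), ∅)}; K=[fun]⟩
step 15: ⟨C=(x x); E={x↦4}; S={0↦clo(λx. (x x), ∅), 1↦clo(λx. (x x), ∅), 2↦clo(λx. (x x), ∅), 3↦clo(λx. (x x), ∅), 4↦clo(λx. (x x), ∅)}; K=∅⟩
step 16: ⟨C=x; E={x↦4}; S={0↦clo(λx. (x x), ∅), 1↦clo(λx. (x x), ∅), 2↦clo(λx. (x x), ∅), 3↦clo(λx. (x x), ∅), 4↦clo(λx. (x x), ∅)}; K=[arg]⟩
step 17: ⟨C=x; E={x↦4}; S={0↦clo(λx. (x x), ∅), 1↦clo(λx. (x x), ∅), 2↦clo(λx. (x x), ∅), 3↦clo(λx. (x x), ∅), 4↦clo(λx. (x x), ∅)}; K=[fun]⟩
step 18: ⟨C=(x x); E={x↦5}; S={0↦clo(λx. (x x), ∅), 1↦clo(λx. (x x), ∅), 2↦clo(λx. (x x), ∅), 3↦clo(λx. (x x), ∅), 4↦clo(λx. (x x), ∅), 5↦clo(λx. (x x), ∅)}; K=∅⟩
step 19: ⟨C=x; E={x↦5}; S={0↦clo(λx. (x x), ∅), 1↦clo(λx. (x x), ∅), 2↦clo(λx. (x x), ∅), 3↦clo(λx. (x x), ∅), 4↦clo(λx. (x x), ∅), 5↦clo(λx. (x x), ∅)}; K=[arg]⟩
→ 19 transitions taken and the configuration is still not final: no result within 19 steps

Answer: DIVERGES (no final state within 19 steps)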